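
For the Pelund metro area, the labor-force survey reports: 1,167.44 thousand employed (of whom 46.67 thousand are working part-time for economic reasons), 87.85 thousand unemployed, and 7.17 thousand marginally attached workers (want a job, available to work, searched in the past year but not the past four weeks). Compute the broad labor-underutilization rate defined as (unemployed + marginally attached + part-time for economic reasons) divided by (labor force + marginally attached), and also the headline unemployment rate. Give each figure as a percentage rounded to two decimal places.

Broad underutilization rate ≈ 11.22%; headline unemployment rate ≈ 7.00%.

Labor force = 1,167.44 + 87.85 = 1,255.29 thousand.
Numerator = 87.85 + 7.17 + 46.67 = 141.69 thousand.
Denominator = 1,255.29 + 7.17 = 1,262.46 thousand.
Broad rate = 141.69 / 1,262.46 = 11.22%.
Headline unemployment rate = 87.85 / 1,255.29 = 7.00%.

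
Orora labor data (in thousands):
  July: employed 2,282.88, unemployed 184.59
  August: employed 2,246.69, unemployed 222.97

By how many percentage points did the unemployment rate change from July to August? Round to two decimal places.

July: labor force = 2,282.88 + 184.59 = 2,467.47; u = 184.59/2,467.47 = 7.48%.
August: labor force = 2,246.69 + 222.97 = 2,469.66; u = 222.97/2,469.66 = 9.03%.
Change = 9.03% − 7.48% = +1.55 pp.

The unemployment rate changed by +1.55 percentage points.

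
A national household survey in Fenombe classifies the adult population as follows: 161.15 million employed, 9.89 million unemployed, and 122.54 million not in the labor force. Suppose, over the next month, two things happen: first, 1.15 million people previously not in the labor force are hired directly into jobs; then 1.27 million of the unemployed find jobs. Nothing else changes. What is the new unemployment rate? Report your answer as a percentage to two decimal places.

New unemployment rate ≈ 5.01%.

Initially, labor force = 161.15 + 9.89 = 171.04 million, so u = 9.89/171.04 = 5.78%.
After the first change, employed and labor force both rise by 1.15; unemployed unchanged → E = 162.30, U = 9.89, labor force = 172.19 million.
After the second change, unemployed falls and employed rises by 1.27; labor force unchanged → E = 163.57, U = 8.62, labor force = 172.19 million.
New unemployment rate = 8.62 / 172.19 = 5.01%.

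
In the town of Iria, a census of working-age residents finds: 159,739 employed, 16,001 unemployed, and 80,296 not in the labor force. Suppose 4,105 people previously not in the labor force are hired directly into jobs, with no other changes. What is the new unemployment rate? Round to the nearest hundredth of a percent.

Initially, labor force = 159,739 + 16,001 = 175,740, so u = 16,001/175,740 = 9.10%.
After the change, employed and labor force both rise by 4,105; unemployed unchanged → E = 163,844, U = 16,001, labor force = 179,845.
New unemployment rate = 16,001 / 179,845 = 8.90%.

New unemployment rate ≈ 8.90%.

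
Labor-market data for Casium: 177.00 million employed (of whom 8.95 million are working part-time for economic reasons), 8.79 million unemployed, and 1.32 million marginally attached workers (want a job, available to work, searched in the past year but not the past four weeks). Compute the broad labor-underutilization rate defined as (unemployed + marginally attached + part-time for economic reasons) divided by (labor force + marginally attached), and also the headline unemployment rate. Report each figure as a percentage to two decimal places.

Labor force = 177.00 + 8.79 = 185.79 million.
Numerator = 8.79 + 1.32 + 8.95 = 19.06 million.
Denominator = 185.79 + 1.32 = 187.11 million.
Broad rate = 19.06 / 187.11 = 10.19%.
Headline unemployment rate = 8.79 / 185.79 = 4.73%.

Broad underutilization rate ≈ 10.19%; headline unemployment rate ≈ 4.73%.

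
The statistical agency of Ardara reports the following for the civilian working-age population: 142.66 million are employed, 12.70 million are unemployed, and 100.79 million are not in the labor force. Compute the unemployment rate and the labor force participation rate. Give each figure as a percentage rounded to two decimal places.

Labor force = employed + unemployed = 142.66 + 12.70 = 155.36 million.
Working-age population = 155.36 + 100.79 = 256.15 million.
Unemployment rate = 12.70 / 155.36 = 8.17%.
Labor force participation rate = 155.36 / 256.15 = 60.65%.

Unemployment rate ≈ 8.17%; labor force participation rate ≈ 60.65%.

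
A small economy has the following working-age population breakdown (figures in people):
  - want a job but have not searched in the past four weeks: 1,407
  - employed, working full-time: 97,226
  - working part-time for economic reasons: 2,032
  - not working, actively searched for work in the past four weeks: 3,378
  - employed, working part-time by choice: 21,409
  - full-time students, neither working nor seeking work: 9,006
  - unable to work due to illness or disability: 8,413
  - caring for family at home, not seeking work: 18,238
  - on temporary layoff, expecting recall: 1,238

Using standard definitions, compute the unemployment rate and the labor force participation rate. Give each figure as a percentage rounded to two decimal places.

Employed = 97,226 + 2,032 + 21,409 = 120,667 (anyone who worked, including part-time for economic reasons, counts as employed).
Unemployed = 3,378 + 1,238 = 4,616 (jobless and actively searching, or on temporary layoff).
Labor force = 120,667 + 4,616 = 125,283.
Not in labor force = 1,407 + 9,006 + 8,413 + 18,238 = 37,064 (those not working and not actively searching are outside the labor force — including those who want a job but have given up searching).
Civilian working-age population = 125,283 + 37,064 = 162,347.
Unemployment rate = 4,616 / 125,283 = 3.68%.
Labor force participation rate = 125,283 / 162,347 = 77.17%.

Unemployment rate ≈ 3.68%; labor force participation rate ≈ 77.17%.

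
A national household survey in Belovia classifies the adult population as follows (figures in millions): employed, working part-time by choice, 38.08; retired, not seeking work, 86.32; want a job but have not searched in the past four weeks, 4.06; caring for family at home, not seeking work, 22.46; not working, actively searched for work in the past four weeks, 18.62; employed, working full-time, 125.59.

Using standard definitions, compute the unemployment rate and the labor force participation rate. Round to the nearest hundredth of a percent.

Unemployment rate ≈ 10.21%; labor force participation rate ≈ 61.77%.

Employed = 38.08 + 125.59 = 163.67 million.
Unemployed = 18.62 million.
Labor force = 163.67 + 18.62 = 182.29 million.
Not in labor force = 86.32 + 4.06 + 22.46 = 112.84 million (those not working and not actively searching are outside the labor force — including those who want a job but have given up searching).
Civilian working-age population = 182.29 + 112.84 = 295.13 million.
Unemployment rate = 18.62 / 182.29 = 10.21%.
Labor force participation rate = 182.29 / 295.13 = 61.77%.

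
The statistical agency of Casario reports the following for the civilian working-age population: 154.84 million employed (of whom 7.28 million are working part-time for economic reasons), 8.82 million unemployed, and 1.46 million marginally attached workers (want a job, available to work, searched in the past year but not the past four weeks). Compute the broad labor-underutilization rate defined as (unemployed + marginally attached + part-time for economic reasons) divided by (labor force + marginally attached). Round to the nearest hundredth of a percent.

Labor force = 154.84 + 8.82 = 163.66 million.
Numerator = 8.82 + 1.46 + 7.28 = 17.56 million.
Denominator = 163.66 + 1.46 = 165.12 million.
Broad rate = 17.56 / 165.12 = 10.63%.

Broad underutilization rate ≈ 10.63%.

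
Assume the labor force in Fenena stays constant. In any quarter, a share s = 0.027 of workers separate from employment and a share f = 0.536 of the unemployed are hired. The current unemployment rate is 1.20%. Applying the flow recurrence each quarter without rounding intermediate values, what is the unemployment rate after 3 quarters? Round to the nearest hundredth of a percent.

With a fixed labor force, u_{t+1} = u_t + s·(1−u_t) − f·u_t = u_t·(1−s−f) + s.
Here 1−s−f = 0.437 and s = 0.027.
u_1 = 0.012000 × 0.437 + 0.027 = 0.032244.
u_2 = 0.032244 × 0.437 + 0.027 = 0.041091.
u_3 = 0.041091 × 0.437 + 0.027 = 0.044957.

Unemployment rate after three quarters ≈ 4.50%.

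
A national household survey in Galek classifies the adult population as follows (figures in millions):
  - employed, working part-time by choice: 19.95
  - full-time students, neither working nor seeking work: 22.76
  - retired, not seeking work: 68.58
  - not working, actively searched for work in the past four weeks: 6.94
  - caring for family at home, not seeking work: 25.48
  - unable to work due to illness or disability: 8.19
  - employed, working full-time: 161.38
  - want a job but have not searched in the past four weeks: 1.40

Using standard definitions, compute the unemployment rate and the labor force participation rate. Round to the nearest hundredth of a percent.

Employed = 19.95 + 161.38 = 181.33 million.
Unemployed = 6.94 million.
Labor force = 181.33 + 6.94 = 188.27 million.
Not in labor force = 22.76 + 68.58 + 25.48 + 8.19 + 1.40 = 126.41 million (those not working and not actively searching are outside the labor force — including those who want a job but have given up searching).
Civilian working-age population = 188.27 + 126.41 = 314.68 million.
Unemployment rate = 6.94 / 188.27 = 3.69%.
Labor force participation rate = 188.27 / 314.68 = 59.83%.

Unemployment rate ≈ 3.69%; labor force participation rate ≈ 59.83%.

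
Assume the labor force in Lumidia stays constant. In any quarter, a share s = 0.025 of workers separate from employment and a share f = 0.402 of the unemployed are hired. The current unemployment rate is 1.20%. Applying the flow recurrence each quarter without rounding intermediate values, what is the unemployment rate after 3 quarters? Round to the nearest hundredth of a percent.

Unemployment rate after three quarters ≈ 4.98%.

With a fixed labor force, u_{t+1} = u_t + s·(1−u_t) − f·u_t = u_t·(1−s−f) + s.
Here 1−s−f = 0.573 and s = 0.025.
u_1 = 0.012000 × 0.573 + 0.025 = 0.031876.
u_2 = 0.031876 × 0.573 + 0.025 = 0.043265.
u_3 = 0.043265 × 0.573 + 0.025 = 0.049791.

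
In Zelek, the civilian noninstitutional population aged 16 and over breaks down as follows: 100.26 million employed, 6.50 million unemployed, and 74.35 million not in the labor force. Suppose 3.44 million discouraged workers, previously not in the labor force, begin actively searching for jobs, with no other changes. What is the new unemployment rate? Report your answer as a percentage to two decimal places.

New unemployment rate ≈ 9.02%.

Initially, labor force = 100.26 + 6.50 = 106.76 million, so u = 6.50/106.76 = 6.09%.
After the change, unemployed and labor force both rise by 3.44 → E = 100.26, U = 9.94, labor force = 110.20 million.
New unemployment rate = 9.94 / 110.20 = 9.02%.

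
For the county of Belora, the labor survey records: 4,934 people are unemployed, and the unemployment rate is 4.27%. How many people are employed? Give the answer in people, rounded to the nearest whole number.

About 110,616 are employed.

Labor force = U / u = 4,934 / 0.0427 ≈ 115,550.
Employed = labor force − unemployed = 115,550 − 4,934 = 110,616.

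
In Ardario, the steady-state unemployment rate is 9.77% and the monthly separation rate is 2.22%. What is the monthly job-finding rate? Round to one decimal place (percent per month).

From u* = s/(s+f): f = s·(1−u)/u.
f = 2.22 × (1 − 0.0977) / 0.0977 = 2.0031 / 0.0977 ≈ 20.5% per month.

Job-finding rate ≈ 20.5% per month.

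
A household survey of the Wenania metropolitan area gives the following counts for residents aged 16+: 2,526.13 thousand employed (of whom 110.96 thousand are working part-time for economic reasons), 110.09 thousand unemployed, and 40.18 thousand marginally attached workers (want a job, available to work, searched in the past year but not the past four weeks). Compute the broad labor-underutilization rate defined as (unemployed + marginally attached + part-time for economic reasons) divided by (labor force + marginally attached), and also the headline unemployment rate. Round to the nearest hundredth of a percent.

Broad underutilization rate ≈ 9.76%; headline unemployment rate ≈ 4.18%.

Labor force = 2,526.13 + 110.09 = 2,636.22 thousand.
Numerator = 110.09 + 40.18 + 110.96 = 261.23 thousand.
Denominator = 2,636.22 + 40.18 = 2,676.40 thousand.
Broad rate = 261.23 / 2,676.40 = 9.76%.
Headline unemployment rate = 110.09 / 2,636.22 = 4.18%.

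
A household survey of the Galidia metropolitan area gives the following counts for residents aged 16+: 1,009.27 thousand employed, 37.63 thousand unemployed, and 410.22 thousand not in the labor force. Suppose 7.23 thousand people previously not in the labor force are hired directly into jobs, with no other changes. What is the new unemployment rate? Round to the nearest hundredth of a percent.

New unemployment rate ≈ 3.57%.

Initially, labor force = 1,009.27 + 37.63 = 1,046.90 thousand, so u = 37.63/1,046.90 = 3.59%.
After the change, employed and labor force both rise by 7.23; unemployed unchanged → E = 1,016.50, U = 37.63, labor force = 1,054.13 thousand.
New unemployment rate = 37.63 / 1,054.13 = 3.57%.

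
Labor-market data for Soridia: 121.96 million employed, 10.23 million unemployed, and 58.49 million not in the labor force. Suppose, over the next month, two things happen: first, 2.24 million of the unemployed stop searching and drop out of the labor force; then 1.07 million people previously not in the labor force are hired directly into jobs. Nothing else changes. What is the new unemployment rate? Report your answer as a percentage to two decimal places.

Initially, labor force = 121.96 + 10.23 = 132.19 million, so u = 10.23/132.19 = 7.74%.
After the first change, unemployed and labor force both fall by 2.24 → E = 121.96, U = 7.99, labor force = 129.95 million.
After the second change, employed and labor force both rise by 1.07; unemployed unchanged → E = 123.03, U = 7.99, labor force = 131.02 million.
New unemployment rate = 7.99 / 131.02 = 6.10%.

New unemployment rate ≈ 6.10%.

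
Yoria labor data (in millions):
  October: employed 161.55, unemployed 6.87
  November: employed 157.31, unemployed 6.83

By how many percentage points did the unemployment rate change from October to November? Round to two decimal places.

October: labor force = 161.55 + 6.87 = 168.42; u = 6.87/168.42 = 4.08%.
November: labor force = 157.31 + 6.83 = 164.14; u = 6.83/164.14 = 4.16%.
Change = 4.16% − 4.08% = +0.08 pp.

The unemployment rate changed by +0.08 percentage points.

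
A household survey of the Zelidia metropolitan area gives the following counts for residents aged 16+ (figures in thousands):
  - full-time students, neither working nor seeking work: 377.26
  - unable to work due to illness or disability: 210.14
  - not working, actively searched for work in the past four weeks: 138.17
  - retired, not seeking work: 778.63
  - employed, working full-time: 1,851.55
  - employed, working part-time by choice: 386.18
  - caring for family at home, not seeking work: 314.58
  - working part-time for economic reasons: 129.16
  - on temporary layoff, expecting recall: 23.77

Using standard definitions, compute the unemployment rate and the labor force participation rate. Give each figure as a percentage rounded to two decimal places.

Employed = 1,851.55 + 386.18 + 129.16 = 2,366.89 thousand (anyone who worked, including part-time for economic reasons, counts as employed).
Unemployed = 138.17 + 23.77 = 161.94 thousand (jobless and actively searching, or on temporary layoff).
Labor force = 2,366.89 + 161.94 = 2,528.83 thousand.
Not in labor force = 377.26 + 210.14 + 778.63 + 314.58 = 1,680.61 thousand (those not working and not actively searching are outside the labor force).
Civilian working-age population = 2,528.83 + 1,680.61 = 4,209.44 thousand.
Unemployment rate = 161.94 / 2,528.83 = 6.40%.
Labor force participation rate = 2,528.83 / 4,209.44 = 60.08%.

Unemployment rate ≈ 6.40%; labor force participation rate ≈ 60.08%.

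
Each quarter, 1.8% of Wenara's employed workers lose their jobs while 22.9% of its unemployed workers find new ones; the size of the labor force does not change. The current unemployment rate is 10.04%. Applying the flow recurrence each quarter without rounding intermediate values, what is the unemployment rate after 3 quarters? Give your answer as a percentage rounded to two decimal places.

With a fixed labor force, u_{t+1} = u_t + s·(1−u_t) − f·u_t = u_t·(1−s−f) + s.
Here 1−s−f = 0.753 and s = 0.018.
u_1 = 0.100400 × 0.753 + 0.018 = 0.093601.
u_2 = 0.093601 × 0.753 + 0.018 = 0.088482.
u_3 = 0.088482 × 0.753 + 0.018 = 0.084627.

Unemployment rate after three quarters ≈ 8.46%.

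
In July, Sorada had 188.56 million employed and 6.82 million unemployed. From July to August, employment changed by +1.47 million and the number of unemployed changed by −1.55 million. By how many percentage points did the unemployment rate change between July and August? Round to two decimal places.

July: labor force = 188.56 + 6.82 = 195.38; u = 6.82/195.38 = 3.49%.
August: labor force = 190.03 + 5.27 = 195.30; u = 5.27/195.30 = 2.70%.
Change = 2.70% − 3.49% = −0.79 pp.

The unemployment rate changed by −0.79 percentage points.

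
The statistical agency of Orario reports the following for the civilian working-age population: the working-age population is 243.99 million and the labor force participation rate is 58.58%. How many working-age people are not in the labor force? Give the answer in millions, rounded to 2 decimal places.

Share not in the labor force = 1 − 0.5858 = 0.4142.
Not in labor force = 0.4142 × 243.99 ≈ 101.06 million.

About 101.06 million are not in the labor force.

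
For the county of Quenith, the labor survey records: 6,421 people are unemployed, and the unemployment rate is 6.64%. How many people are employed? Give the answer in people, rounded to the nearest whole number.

Labor force = U / u = 6,421 / 0.0664 ≈ 96,702.
Employed = labor force − unemployed = 96,702 − 6,421 = 90,281.

About 90,281 are employed.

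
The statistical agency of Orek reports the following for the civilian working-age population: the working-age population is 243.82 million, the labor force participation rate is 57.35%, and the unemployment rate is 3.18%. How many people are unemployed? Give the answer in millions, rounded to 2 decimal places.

Labor force = 0.5735 × 243.82 = 139.83 million.
Unemployed = 0.0318 × 139.83 ≈ 4.45 million.

About 4.45 million are unemployed.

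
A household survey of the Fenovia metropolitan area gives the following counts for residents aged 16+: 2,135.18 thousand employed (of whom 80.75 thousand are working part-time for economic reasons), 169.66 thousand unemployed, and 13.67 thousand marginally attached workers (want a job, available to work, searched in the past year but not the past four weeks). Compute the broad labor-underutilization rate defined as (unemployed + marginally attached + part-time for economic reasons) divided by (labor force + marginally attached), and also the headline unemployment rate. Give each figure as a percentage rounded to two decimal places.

Labor force = 2,135.18 + 169.66 = 2,304.84 thousand.
Numerator = 169.66 + 13.67 + 80.75 = 264.08 thousand.
Denominator = 2,304.84 + 13.67 = 2,318.51 thousand.
Broad rate = 264.08 / 2,318.51 = 11.39%.
Headline unemployment rate = 169.66 / 2,304.84 = 7.36%.

Broad underutilization rate ≈ 11.39%; headline unemployment rate ≈ 7.36%.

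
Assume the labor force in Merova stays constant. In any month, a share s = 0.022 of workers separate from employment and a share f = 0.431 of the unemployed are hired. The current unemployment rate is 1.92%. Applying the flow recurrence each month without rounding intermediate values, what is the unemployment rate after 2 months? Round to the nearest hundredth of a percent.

With a fixed labor force, u_{t+1} = u_t + s·(1−u_t) − f·u_t = u_t·(1−s−f) + s.
Here 1−s−f = 0.547 and s = 0.022.
u_1 = 0.019200 × 0.547 + 0.022 = 0.032502.
u_2 = 0.032502 × 0.547 + 0.022 = 0.039779.

Unemployment rate after two months ≈ 3.98%.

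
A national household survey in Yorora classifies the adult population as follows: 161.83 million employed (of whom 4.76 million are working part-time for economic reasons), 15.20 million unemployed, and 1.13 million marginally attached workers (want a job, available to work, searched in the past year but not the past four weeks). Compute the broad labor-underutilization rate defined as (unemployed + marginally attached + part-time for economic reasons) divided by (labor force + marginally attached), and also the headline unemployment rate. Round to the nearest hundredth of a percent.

Labor force = 161.83 + 15.20 = 177.03 million.
Numerator = 15.20 + 1.13 + 4.76 = 21.09 million.
Denominator = 177.03 + 1.13 = 178.16 million.
Broad rate = 21.09 / 178.16 = 11.84%.
Headline unemployment rate = 15.20 / 177.03 = 8.59%.

Broad underutilization rate ≈ 11.84%; headline unemployment rate ≈ 8.59%.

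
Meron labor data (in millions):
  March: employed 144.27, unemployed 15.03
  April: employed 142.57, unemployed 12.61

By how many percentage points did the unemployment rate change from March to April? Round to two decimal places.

The unemployment rate changed by −1.31 percentage points.

March: labor force = 144.27 + 15.03 = 159.30; u = 15.03/159.30 = 9.44%.
April: labor force = 142.57 + 12.61 = 155.18; u = 12.61/155.18 = 8.13%.
Change = 8.13% − 9.44% = −1.31 pp.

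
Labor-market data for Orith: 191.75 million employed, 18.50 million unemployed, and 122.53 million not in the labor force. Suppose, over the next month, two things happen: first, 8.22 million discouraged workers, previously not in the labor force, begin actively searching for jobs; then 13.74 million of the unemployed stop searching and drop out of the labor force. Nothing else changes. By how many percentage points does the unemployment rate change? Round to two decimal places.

Initially, labor force = 191.75 + 18.50 = 210.25 million, so u = 18.50/210.25 = 8.80%.
After the first change, unemployed and labor force both rise by 8.22 → E = 191.75, U = 26.72, labor force = 218.47 million.
After the second change, unemployed and labor force both fall by 13.74 → E = 191.75, U = 12.98, labor force = 204.73 million.
New unemployment rate = 12.98 / 204.73 = 6.34%.
Change = 6.34% − 8.80% = −2.46 percentage points.

The unemployment rate changes by −2.46 percentage points.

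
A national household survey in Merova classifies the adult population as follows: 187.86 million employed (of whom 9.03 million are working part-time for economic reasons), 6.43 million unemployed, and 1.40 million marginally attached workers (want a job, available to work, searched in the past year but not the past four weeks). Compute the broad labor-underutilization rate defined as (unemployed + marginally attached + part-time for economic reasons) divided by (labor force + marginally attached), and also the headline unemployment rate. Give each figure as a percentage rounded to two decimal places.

Labor force = 187.86 + 6.43 = 194.29 million.
Numerator = 6.43 + 1.40 + 9.03 = 16.86 million.
Denominator = 194.29 + 1.40 = 195.69 million.
Broad rate = 16.86 / 195.69 = 8.62%.
Headline unemployment rate = 6.43 / 194.29 = 3.31%.

Broad underutilization rate ≈ 8.62%; headline unemployment rate ≈ 3.31%.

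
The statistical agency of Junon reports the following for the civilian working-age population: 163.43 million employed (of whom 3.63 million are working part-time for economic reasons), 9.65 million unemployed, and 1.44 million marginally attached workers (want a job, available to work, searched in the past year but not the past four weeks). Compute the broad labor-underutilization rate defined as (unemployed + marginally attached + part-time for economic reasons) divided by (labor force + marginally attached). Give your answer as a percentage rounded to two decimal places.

Broad underutilization rate ≈ 8.43%.

Labor force = 163.43 + 9.65 = 173.08 million.
Numerator = 9.65 + 1.44 + 3.63 = 14.72 million.
Denominator = 173.08 + 1.44 = 174.52 million.
Broad rate = 14.72 / 174.52 = 8.43%.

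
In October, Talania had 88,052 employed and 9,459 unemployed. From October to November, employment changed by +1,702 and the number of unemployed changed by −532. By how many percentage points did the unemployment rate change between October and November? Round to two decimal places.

October: labor force = 88,052 + 9,459 = 97,511; u = 9,459/97,511 = 9.70%.
November: labor force = 89,754 + 8,927 = 98,681; u = 8,927/98,681 = 9.05%.
Change = 9.05% − 9.70% = −0.65 pp.

The unemployment rate changed by −0.65 percentage points.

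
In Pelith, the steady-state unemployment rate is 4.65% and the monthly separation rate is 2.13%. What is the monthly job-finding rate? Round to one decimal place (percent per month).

Job-finding rate ≈ 43.7% per month.

From u* = s/(s+f): f = s·(1−u)/u.
f = 2.13 × (1 − 0.0465) / 0.0465 = 2.0310 / 0.0465 ≈ 43.7% per month.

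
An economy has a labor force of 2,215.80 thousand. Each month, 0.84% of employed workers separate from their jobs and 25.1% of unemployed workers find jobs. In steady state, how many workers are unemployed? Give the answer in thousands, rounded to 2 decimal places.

Steady-state unemployment rate u* = s/(s+f) = 0.84/(0.84+25.1) = 0.032382.
Unemployed = u* × labor force = 0.032382 × 2,215.80 ≈ 71.75 thousand.

About 71.75 thousand are unemployed in steady state.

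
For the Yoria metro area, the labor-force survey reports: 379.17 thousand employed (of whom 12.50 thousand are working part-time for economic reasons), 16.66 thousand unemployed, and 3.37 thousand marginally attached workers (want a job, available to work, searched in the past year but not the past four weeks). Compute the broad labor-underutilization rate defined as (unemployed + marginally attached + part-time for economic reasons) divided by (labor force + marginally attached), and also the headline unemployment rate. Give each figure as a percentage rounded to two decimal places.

Broad underutilization rate ≈ 8.15%; headline unemployment rate ≈ 4.21%.

Labor force = 379.17 + 16.66 = 395.83 thousand.
Numerator = 16.66 + 3.37 + 12.50 = 32.53 thousand.
Denominator = 395.83 + 3.37 = 399.20 thousand.
Broad rate = 32.53 / 399.20 = 8.15%.
Headline unemployment rate = 16.66 / 395.83 = 4.21%.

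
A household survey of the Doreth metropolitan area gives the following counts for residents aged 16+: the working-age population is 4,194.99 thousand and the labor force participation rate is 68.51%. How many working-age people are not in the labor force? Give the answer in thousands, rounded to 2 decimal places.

About 1,321.00 thousand are not in the labor force.

Share not in the labor force = 1 − 0.6851 = 0.3149.
Not in labor force = 0.3149 × 4,194.99 ≈ 1,321.00 thousand.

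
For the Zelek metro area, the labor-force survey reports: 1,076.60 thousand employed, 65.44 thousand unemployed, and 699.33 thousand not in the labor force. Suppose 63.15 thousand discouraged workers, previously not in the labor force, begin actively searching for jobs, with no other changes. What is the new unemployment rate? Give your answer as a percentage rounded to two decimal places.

Initially, labor force = 1,076.60 + 65.44 = 1,142.04 thousand, so u = 65.44/1,142.04 = 5.73%.
After the change, unemployed and labor force both rise by 63.15 → E = 1,076.60, U = 128.59, labor force = 1,205.19 thousand.
New unemployment rate = 128.59 / 1,205.19 = 10.67%.

New unemployment rate ≈ 10.67%.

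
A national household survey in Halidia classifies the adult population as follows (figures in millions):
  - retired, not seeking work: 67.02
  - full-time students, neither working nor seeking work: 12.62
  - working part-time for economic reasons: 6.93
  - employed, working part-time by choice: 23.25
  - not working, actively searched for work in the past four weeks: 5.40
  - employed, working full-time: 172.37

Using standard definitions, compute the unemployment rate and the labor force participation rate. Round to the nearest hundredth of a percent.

Unemployment rate ≈ 2.60%; labor force participation rate ≈ 72.31%.

Employed = 6.93 + 23.25 + 172.37 = 202.55 million (anyone who worked, including part-time for economic reasons, counts as employed).
Unemployed = 5.40 million.
Labor force = 202.55 + 5.40 = 207.95 million.
Not in labor force = 67.02 + 12.62 = 79.64 million (those not working and not actively searching are outside the labor force).
Civilian working-age population = 207.95 + 79.64 = 287.59 million.
Unemployment rate = 5.40 / 207.95 = 2.60%.
Labor force participation rate = 207.95 / 287.59 = 72.31%.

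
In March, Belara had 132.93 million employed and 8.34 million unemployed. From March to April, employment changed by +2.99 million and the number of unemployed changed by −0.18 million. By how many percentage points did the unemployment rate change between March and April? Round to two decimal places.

March: labor force = 132.93 + 8.34 = 141.27; u = 8.34/141.27 = 5.90%.
April: labor force = 135.92 + 8.16 = 144.08; u = 8.16/144.08 = 5.66%.
Change = 5.66% − 5.90% = −0.24 pp.

The unemployment rate changed by −0.24 percentage points.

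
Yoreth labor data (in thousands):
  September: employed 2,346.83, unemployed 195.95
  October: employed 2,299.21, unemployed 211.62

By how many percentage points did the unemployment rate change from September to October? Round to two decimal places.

September: labor force = 2,346.83 + 195.95 = 2,542.78; u = 195.95/2,542.78 = 7.71%.
October: labor force = 2,299.21 + 211.62 = 2,510.83; u = 211.62/2,510.83 = 8.43%.
Change = 8.43% − 7.71% = +0.72 pp.

The unemployment rate changed by +0.72 percentage points.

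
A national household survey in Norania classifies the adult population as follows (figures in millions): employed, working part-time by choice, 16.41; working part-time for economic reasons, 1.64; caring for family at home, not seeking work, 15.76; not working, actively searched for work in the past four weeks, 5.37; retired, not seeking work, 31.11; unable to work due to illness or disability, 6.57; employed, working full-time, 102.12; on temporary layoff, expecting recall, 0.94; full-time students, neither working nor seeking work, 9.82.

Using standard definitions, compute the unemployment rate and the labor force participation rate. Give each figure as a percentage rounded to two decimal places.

Employed = 16.41 + 1.64 + 102.12 = 120.17 million (anyone who worked, including part-time for economic reasons, counts as employed).
Unemployed = 5.37 + 0.94 = 6.31 million (jobless and actively searching, or on temporary layoff).
Labor force = 120.17 + 6.31 = 126.48 million.
Not in labor force = 15.76 + 31.11 + 6.57 + 9.82 = 63.26 million (those not working and not actively searching are outside the labor force).
Civilian working-age population = 126.48 + 63.26 = 189.74 million.
Unemployment rate = 6.31 / 126.48 = 4.99%.
Labor force participation rate = 126.48 / 189.74 = 66.66%.

Unemployment rate ≈ 4.99%; labor force participation rate ≈ 66.66%.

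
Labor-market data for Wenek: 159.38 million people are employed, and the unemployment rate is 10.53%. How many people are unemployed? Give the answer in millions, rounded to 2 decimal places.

About 18.76 million are unemployed.

Let U be the number unemployed. The labor force is E + U, and U/(E+U) = 0.1053.
So U = 0.1053 × 159.38 / (1 − 0.1053) = 16.7827 / 0.8947 ≈ 18.76 million.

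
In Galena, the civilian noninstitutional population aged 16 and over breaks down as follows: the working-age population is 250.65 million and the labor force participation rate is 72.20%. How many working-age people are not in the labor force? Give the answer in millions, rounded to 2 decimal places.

About 69.68 million are not in the labor force.

Share not in the labor force = 1 − 0.7220 = 0.2780.
Not in labor force = 0.2780 × 250.65 ≈ 69.68 million.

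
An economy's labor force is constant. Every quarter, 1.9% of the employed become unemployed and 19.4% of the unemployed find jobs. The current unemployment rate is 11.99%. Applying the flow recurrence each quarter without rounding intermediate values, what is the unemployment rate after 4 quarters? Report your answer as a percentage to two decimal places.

Unemployment rate after four quarters ≈ 10.10%.

With a fixed labor force, u_{t+1} = u_t + s·(1−u_t) − f·u_t = u_t·(1−s−f) + s.
Here 1−s−f = 0.787 and s = 0.019.
u_1 = 0.119900 × 0.787 + 0.019 = 0.113361.
u_2 = 0.113361 × 0.787 + 0.019 = 0.108215.
u_3 = 0.108215 × 0.787 + 0.019 = 0.104165.
u_4 = 0.104165 × 0.787 + 0.019 = 0.100978.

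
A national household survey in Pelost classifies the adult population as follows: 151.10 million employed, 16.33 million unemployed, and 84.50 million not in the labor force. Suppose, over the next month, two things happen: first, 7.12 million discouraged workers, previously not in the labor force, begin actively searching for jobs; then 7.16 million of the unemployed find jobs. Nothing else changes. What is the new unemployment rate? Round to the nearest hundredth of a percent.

Initially, labor force = 151.10 + 16.33 = 167.43 million, so u = 16.33/167.43 = 9.75%.
After the first change, unemployed and labor force both rise by 7.12 → E = 151.10, U = 23.45, labor force = 174.55 million.
After the second change, unemployed falls and employed rises by 7.16; labor force unchanged → E = 158.26, U = 16.29, labor force = 174.55 million.
New unemployment rate = 16.29 / 174.55 = 9.33%.

New unemployment rate ≈ 9.33%.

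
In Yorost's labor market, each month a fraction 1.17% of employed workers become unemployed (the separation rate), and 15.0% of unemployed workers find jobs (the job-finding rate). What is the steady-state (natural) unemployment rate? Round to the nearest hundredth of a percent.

At steady state the flows balance: s·E = f·U, so U/(E+U) = s/(s+f).
u* = 1.17 / (1.17 + 15.0) = 1.17 / 16.17 = 7.24%.

Steady-state unemployment rate ≈ 7.24%.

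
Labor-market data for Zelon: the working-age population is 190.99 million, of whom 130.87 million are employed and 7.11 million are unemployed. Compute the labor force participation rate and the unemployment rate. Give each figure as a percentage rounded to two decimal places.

Labor force = employed + unemployed = 130.87 + 7.11 = 137.98 million.
Unemployment rate = 7.11 / 137.98 = 5.15%.
Labor force participation rate = 137.98 / 190.99 = 72.24%.

Labor force participation rate ≈ 72.24%; unemployment rate ≈ 5.15%.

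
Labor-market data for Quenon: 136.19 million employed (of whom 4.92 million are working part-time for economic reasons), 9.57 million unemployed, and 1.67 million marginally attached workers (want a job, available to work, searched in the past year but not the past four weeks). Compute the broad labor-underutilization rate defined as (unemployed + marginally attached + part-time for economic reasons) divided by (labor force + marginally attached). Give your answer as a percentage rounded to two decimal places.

Labor force = 136.19 + 9.57 = 145.76 million.
Numerator = 9.57 + 1.67 + 4.92 = 16.16 million.
Denominator = 145.76 + 1.67 = 147.43 million.
Broad rate = 16.16 / 147.43 = 10.96%.

Broad underutilization rate ≈ 10.96%.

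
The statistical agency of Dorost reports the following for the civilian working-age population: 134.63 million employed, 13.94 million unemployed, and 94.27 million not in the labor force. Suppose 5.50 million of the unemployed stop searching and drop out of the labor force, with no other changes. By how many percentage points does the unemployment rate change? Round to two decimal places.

Initially, labor force = 134.63 + 13.94 = 148.57 million, so u = 13.94/148.57 = 9.38%.
After the change, unemployed and labor force both fall by 5.50 → E = 134.63, U = 8.44, labor force = 143.07 million.
New unemployment rate = 8.44 / 143.07 = 5.90%.
Change = 5.90% − 9.38% = −3.48 percentage points.

The unemployment rate changes by −3.48 percentage points.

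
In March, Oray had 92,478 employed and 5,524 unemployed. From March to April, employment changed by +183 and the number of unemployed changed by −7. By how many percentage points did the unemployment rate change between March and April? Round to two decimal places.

March: labor force = 92,478 + 5,524 = 98,002; u = 5,524/98,002 = 5.64%.
April: labor force = 92,661 + 5,517 = 98,178; u = 5,517/98,178 = 5.62%.
Change = 5.62% − 5.64% = −0.02 pp.

The unemployment rate changed by −0.02 percentage points.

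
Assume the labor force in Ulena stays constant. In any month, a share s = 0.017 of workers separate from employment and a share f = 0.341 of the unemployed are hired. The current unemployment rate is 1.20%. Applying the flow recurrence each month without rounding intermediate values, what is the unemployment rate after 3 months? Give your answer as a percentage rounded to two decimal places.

With a fixed labor force, u_{t+1} = u_t + s·(1−u_t) − f·u_t = u_t·(1−s−f) + s.
Here 1−s−f = 0.642 and s = 0.017.
u_1 = 0.012000 × 0.642 + 0.017 = 0.024704.
u_2 = 0.024704 × 0.642 + 0.017 = 0.032860.
u_3 = 0.032860 × 0.642 + 0.017 = 0.038096.

Unemployment rate after three months ≈ 3.81%.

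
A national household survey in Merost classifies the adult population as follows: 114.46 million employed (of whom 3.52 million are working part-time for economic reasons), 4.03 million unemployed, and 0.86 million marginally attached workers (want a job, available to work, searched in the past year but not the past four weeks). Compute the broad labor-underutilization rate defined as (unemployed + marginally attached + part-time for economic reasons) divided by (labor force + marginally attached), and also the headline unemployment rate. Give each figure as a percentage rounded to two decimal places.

Labor force = 114.46 + 4.03 = 118.49 million.
Numerator = 4.03 + 0.86 + 3.52 = 8.41 million.
Denominator = 118.49 + 0.86 = 119.35 million.
Broad rate = 8.41 / 119.35 = 7.05%.
Headline unemployment rate = 4.03 / 118.49 = 3.40%.

Broad underutilization rate ≈ 7.05%; headline unemployment rate ≈ 3.40%.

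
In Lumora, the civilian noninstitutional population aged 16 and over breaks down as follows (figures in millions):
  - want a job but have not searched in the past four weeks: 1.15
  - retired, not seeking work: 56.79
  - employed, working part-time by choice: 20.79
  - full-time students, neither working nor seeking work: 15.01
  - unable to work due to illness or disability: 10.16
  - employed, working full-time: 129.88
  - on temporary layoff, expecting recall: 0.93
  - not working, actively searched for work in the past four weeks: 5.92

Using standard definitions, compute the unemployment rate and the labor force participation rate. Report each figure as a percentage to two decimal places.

Unemployment rate ≈ 4.35%; labor force participation rate ≈ 65.46%.

Employed = 20.79 + 129.88 = 150.67 million.
Unemployed = 0.93 + 5.92 = 6.85 million (jobless and actively searching, or on temporary layoff).
Labor force = 150.67 + 6.85 = 157.52 million.
Not in labor force = 1.15 + 56.79 + 15.01 + 10.16 = 83.11 million (those not working and not actively searching are outside the labor force — including those who want a job but have given up searching).
Civilian working-age population = 157.52 + 83.11 = 240.63 million.
Unemployment rate = 6.85 / 157.52 = 4.35%.
Labor force participation rate = 157.52 / 240.63 = 65.46%.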